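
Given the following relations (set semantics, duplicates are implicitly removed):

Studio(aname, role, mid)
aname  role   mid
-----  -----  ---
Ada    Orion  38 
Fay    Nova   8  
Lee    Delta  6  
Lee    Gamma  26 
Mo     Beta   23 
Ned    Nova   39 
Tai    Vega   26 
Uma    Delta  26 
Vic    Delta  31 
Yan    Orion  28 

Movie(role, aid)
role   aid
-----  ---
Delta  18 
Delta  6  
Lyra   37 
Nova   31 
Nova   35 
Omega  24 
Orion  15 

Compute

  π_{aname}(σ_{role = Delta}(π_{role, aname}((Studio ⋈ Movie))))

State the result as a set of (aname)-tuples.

{Lee, Uma, Vic}

Natural join on role: {(Ada, Orion, 38, 15), (Fay, Nova, 8, 31), (Fay, Nova, 8, 35), (Lee, Delta, 6, 18), (Lee, Delta, 6, 6), (Ned, Nova, 39, 31), (Ned, Nova, 39, 35), (Uma, Delta, 26, 18), (Uma, Delta, 26, 6), (Vic, Delta, 31, 18), (Vic, Delta, 31, 6), (Yan, Orion, 28, 15)}
Keep only column(s) role, aname (5 duplicate(s) eliminated): {(Delta, Lee), (Delta, Uma), (Delta, Vic), (Nova, Fay), (Nova, Ned), (Orion, Ada), (Orion, Yan)}
σ[role = Delta]: keep tuples satisfying role = Delta → {(Delta, Lee), (Delta, Uma), (Delta, Vic)}
Keep only column(s) aname: {Lee, Uma, Vic}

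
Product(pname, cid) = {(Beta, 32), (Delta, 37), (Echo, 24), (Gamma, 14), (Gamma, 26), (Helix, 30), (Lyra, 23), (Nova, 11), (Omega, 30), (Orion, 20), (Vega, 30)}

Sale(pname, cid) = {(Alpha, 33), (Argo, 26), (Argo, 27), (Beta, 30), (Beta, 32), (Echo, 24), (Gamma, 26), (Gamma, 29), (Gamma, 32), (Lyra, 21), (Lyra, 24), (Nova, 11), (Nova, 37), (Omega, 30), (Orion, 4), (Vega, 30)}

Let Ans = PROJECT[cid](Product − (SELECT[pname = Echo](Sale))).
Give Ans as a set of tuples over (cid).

σ[pname = Echo]: keep tuples satisfying pname = Echo → {(Echo, 24)}
Difference: {(Beta, 32), (Delta, 37), (Echo, 24), (Gamma, 14), (Gamma, 26), (Helix, 30), (Lyra, 23), (Nova, 11), (Omega, 30), (Orion, 20), (Vega, 30)} with {(Echo, 24)} → {(Beta, 32), (Delta, 37), (Gamma, 14), (Gamma, 26), (Helix, 30), (Lyra, 23), (Nova, 11), (Omega, 30), (Orion, 20), (Vega, 30)}
Keep only column(s) cid (2 duplicate(s) eliminated): {11, 14, 20, 23, 26, 30, 32, 37}

{11, 14, 20, 23, 26, 30, 32, 37}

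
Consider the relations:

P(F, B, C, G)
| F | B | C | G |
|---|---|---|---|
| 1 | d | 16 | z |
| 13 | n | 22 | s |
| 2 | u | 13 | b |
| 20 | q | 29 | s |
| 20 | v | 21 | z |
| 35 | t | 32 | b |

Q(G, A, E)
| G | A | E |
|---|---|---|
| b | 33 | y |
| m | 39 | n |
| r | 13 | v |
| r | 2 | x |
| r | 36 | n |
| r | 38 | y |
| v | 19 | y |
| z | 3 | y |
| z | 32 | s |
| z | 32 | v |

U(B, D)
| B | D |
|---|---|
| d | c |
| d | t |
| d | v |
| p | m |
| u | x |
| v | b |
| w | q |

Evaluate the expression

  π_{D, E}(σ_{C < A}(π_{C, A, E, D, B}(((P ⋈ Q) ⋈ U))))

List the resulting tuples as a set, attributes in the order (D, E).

Joining P and Q on G yields {(1, d, 16, z, 3, y), (1, d, 16, z, 32, s), (1, d, 16, z, 32, v), (2, u, 13, b, 33, y), (20, v, 21, z, 3, y), (20, v, 21, z, 32, s), (20, v, 21, z, 32, v), (35, t, 32, b, 33, y)}.
Joining (P ⋈ Q) and U on B yields {(1, d, 16, z, 3, y, c), (1, d, 16, z, 3, y, t), (1, d, 16, z, 3, y, v), (1, d, 16, z, 32, s, c), (1, d, 16, z, 32, s, t), (1, d, 16, z, 32, s, v), (1, d, 16, z, 32, v, c), (1, d, 16, z, 32, v, t), (1, d, 16, z, 32, v, v), (2, u, 13, b, 33, y, x), (20, v, 21, z, 3, y, b), (20, v, 21, z, 32, s, b), (20, v, 21, z, 32, v, b)}.
π[C, A, E, D, B]: project onto (C, A, E, D, B) → {(13, 33, y, x, u), (16, 3, y, c, d), (16, 3, y, t, d), (16, 3, y, v, d), (16, 32, s, c, d), (16, 32, s, t, d), (16, 32, s, v, d), (16, 32, v, c, d), (16, 32, v, t, d), (16, 32, v, v, d), (21, 3, y, b, v), (21, 32, s, b, v), (21, 32, v, b, v)}
Filtering on C < A leaves {(13, 33, y, x, u), (16, 32, s, c, d), (16, 32, s, t, d), (16, 32, s, v, d), (16, 32, v, c, d), (16, 32, v, t, d), (16, 32, v, v, d), (21, 32, s, b, v), (21, 32, v, b, v)}.
π[D, E]: project onto (D, E) → {(b, s), (b, v), (c, s), (c, v), (t, s), (t, v), (v, s), (v, v), (x, y)}

{(b, s), (b, v), (c, s), (c, v), (t, s), (t, v), (v, s), (v, v), (x, y)}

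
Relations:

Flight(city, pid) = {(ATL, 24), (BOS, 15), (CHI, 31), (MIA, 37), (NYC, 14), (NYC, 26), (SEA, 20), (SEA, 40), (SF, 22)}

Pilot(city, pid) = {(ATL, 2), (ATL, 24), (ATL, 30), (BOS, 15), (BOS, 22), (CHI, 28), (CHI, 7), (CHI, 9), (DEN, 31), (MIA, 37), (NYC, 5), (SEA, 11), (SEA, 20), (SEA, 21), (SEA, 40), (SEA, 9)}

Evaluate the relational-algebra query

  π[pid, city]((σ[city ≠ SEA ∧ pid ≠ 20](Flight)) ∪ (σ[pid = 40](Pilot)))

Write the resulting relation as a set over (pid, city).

{(14, NYC), (15, BOS), (22, SF), (24, ATL), (26, NYC), (31, CHI), (37, MIA), (40, SEA)}

σ[city ≠ SEA ∧ pid ≠ 20]: keep tuples satisfying city ≠ SEA ∧ pid ≠ 20 → {(ATL, 24), (BOS, 15), (CHI, 31), (MIA, 37), (NYC, 14), (NYC, 26), (SF, 22)}
σ[pid = 40]: keep tuples satisfying pid = 40 → {(SEA, 40)}
Union: {(ATL, 24), (BOS, 15), (CHI, 31), (MIA, 37), (NYC, 14), (NYC, 26), (SF, 22)} with {(SEA, 40)} → {(ATL, 24), (BOS, 15), (CHI, 31), (MIA, 37), (NYC, 14), (NYC, 26), (SEA, 40), (SF, 22)}
Projecting to pid, city: {(14, NYC), (15, BOS), (22, SF), (24, ATL), (26, NYC), (31, CHI), (37, MIA), (40, SEA)}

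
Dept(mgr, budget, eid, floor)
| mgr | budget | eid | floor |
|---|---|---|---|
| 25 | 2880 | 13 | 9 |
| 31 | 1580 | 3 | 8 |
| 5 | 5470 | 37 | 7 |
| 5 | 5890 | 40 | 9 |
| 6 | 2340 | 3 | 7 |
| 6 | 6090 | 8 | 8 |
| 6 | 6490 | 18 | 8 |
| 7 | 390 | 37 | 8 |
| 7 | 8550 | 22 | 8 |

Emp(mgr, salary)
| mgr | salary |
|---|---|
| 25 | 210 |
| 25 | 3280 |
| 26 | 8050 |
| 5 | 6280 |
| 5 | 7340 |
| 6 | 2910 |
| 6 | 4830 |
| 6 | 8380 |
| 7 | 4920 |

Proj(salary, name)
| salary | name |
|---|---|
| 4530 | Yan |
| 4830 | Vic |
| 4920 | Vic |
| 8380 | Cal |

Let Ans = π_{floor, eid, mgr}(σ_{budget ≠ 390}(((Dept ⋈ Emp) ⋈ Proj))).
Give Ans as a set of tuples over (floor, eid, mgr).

{(7, 3, 6), (8, 18, 6), (8, 22, 7), (8, 8, 6)}

Natural join on mgr: {(25, 2880, 13, 9, 210), (25, 2880, 13, 9, 3280), (5, 5470, 37, 7, 6280), (5, 5470, 37, 7, 7340), (5, 5890, 40, 9, 6280), (5, 5890, 40, 9, 7340), (6, 2340, 3, 7, 2910), (6, 2340, 3, 7, 4830), (6, 2340, 3, 7, 8380), (6, 6090, 8, 8, 2910), (6, 6090, 8, 8, 4830), (6, 6090, 8, 8, 8380), (6, 6490, 18, 8, 2910), (6, 6490, 18, 8, 4830), (6, 6490, 18, 8, 8380), (7, 390, 37, 8, 4920), (7, 8550, 22, 8, 4920)}
Natural join on salary: {(6, 2340, 3, 7, 4830, Vic), (6, 2340, 3, 7, 8380, Cal), (6, 6090, 8, 8, 4830, Vic), (6, 6090, 8, 8, 8380, Cal), (6, 6490, 18, 8, 4830, Vic), (6, 6490, 18, 8, 8380, Cal), (7, 390, 37, 8, 4920, Vic), (7, 8550, 22, 8, 4920, Vic)}
Filtering on budget ≠ 390 leaves {(6, 2340, 3, 7, 4830, Vic), (6, 2340, 3, 7, 8380, Cal), (6, 6090, 8, 8, 4830, Vic), (6, 6090, 8, 8, 8380, Cal), (6, 6490, 18, 8, 4830, Vic), (6, 6490, 18, 8, 8380, Cal), (7, 8550, 22, 8, 4920, Vic)}.
Keep only column(s) floor, eid, mgr (3 duplicate(s) eliminated): {(7, 3, 6), (8, 18, 6), (8, 22, 7), (8, 8, 6)}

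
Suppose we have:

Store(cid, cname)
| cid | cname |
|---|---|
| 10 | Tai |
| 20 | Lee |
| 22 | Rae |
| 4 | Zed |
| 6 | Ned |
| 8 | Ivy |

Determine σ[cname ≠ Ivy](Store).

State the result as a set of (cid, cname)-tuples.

{(10, Tai), (20, Lee), (22, Rae), (4, Zed), (6, Ned)}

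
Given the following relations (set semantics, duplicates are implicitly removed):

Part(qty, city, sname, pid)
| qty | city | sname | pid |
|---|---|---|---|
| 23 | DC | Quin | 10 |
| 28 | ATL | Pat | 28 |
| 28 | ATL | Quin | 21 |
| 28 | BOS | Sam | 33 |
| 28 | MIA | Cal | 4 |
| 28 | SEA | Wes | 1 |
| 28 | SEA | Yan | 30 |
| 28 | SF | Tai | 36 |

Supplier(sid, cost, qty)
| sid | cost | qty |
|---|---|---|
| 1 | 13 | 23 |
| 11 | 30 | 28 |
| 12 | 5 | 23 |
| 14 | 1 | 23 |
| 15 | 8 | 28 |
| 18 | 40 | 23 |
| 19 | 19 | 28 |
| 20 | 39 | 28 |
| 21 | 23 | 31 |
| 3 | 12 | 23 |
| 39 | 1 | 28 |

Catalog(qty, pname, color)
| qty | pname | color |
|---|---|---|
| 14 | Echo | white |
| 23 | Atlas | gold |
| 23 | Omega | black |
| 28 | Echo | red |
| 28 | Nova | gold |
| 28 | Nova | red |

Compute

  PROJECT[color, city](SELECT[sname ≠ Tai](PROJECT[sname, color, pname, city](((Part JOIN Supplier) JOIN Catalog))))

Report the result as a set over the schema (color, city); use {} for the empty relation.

{(black, DC), (gold, ATL), (gold, BOS), (gold, DC), (gold, MIA), (gold, SEA), (red, ATL), (red, BOS), (red, MIA), (red, SEA)}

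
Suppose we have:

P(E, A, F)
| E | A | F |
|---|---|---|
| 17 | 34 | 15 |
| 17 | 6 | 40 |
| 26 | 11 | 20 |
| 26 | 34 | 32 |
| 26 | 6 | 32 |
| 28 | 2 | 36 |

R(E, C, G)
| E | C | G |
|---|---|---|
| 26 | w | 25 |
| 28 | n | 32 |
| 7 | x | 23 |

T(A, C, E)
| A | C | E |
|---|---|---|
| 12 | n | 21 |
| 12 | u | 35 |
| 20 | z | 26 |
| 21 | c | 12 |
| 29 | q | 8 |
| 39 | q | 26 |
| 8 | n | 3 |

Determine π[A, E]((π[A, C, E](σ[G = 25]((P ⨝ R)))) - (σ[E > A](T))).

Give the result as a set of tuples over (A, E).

Joining P and R on E yields {(26, 11, 20, w, 25), (26, 34, 32, w, 25), (26, 6, 32, w, 25), (28, 2, 36, n, 32)}.
Apply σ_{G = 25}; surviving tuples: {(26, 11, 20, w, 25), (26, 34, 32, w, 25), (26, 6, 32, w, 25)}
Keep only column(s) A, C, E: {(11, w, 26), (34, w, 26), (6, w, 26)}
Apply σ_{E > A}; surviving tuples: {(12, n, 21), (12, u, 35), (20, z, 26)}
Taking the difference: {(11, w, 26), (34, w, 26), (6, w, 26)}
Keep only column(s) A, E: {(11, 26), (34, 26), (6, 26)}

{(11, 26), (34, 26), (6, 26)}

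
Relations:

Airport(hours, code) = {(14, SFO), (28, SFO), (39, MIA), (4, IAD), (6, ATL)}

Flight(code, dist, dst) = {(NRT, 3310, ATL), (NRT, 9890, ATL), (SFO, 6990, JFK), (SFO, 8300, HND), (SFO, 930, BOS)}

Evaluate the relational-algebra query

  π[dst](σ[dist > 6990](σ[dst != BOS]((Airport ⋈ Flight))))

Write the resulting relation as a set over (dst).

{HND}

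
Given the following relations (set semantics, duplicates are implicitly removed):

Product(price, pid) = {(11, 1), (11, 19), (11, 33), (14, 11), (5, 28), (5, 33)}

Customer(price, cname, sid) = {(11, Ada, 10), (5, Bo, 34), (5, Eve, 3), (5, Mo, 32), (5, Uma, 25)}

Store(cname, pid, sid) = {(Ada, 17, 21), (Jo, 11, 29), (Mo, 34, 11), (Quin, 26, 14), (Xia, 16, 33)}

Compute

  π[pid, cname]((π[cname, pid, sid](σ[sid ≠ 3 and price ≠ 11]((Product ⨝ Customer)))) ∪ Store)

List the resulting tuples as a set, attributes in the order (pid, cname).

{(11, Jo), (16, Xia), (17, Ada), (26, Quin), (28, Bo), (28, Mo), (28, Uma), (33, Bo), (33, Mo), (33, Uma), (34, Mo)}

Joining Product and Customer on price yields {(11, 1, Ada, 10), (11, 19, Ada, 10), (11, 33, Ada, 10), (5, 28, Bo, 34), (5, 28, Eve, 3), (5, 28, Mo, 32), (5, 28, Uma, 25), (5, 33, Bo, 34), (5, 33, Eve, 3), (5, 33, Mo, 32), (5, 33, Uma, 25)}.
Apply σ_{sid ≠ 3 and price ≠ 11}; surviving tuples: {(5, 28, Bo, 34), (5, 28, Mo, 32), (5, 28, Uma, 25), (5, 33, Bo, 34), (5, 33, Mo, 32), (5, 33, Uma, 25)}
π_{cname, pid, sid} gives {(Bo, 28, 34), (Bo, 33, 34), (Mo, 28, 32), (Mo, 33, 32), (Uma, 28, 25), (Uma, 33, 25)}.
Set union of the two operands is {(Ada, 17, 21), (Bo, 28, 34), (Bo, 33, 34), (Jo, 11, 29), (Mo, 28, 32), (Mo, 33, 32), (Mo, 34, 11), (Quin, 26, 14), (Uma, 28, 25), (Uma, 33, 25), (Xia, 16, 33)}.
π_{pid, cname} gives {(11, Jo), (16, Xia), (17, Ada), (26, Quin), (28, Bo), (28, Mo), (28, Uma), (33, Bo), (33, Mo), (33, Uma), (34, Mo)}.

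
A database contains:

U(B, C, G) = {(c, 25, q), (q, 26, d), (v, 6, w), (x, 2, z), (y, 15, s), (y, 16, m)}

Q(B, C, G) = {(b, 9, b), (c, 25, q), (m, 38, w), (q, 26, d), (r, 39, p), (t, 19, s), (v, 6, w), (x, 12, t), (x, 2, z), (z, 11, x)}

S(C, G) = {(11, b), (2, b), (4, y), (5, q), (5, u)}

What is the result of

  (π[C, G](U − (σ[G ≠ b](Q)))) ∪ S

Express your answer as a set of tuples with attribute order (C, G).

Apply σ_{G ≠ b}; surviving tuples: {(c, 25, q), (m, 38, w), (q, 26, d), (r, 39, p), (t, 19, s), (v, 6, w), (x, 12, t), (x, 2, z), (z, 11, x)}
Difference: {(c, 25, q), (q, 26, d), (v, 6, w), (x, 2, z), (y, 15, s), (y, 16, m)} with {(c, 25, q), (m, 38, w), (q, 26, d), (r, 39, p), (t, 19, s), (v, 6, w), (x, 12, t), (x, 2, z), (z, 11, x)} → {(y, 15, s), (y, 16, m)}
π[C, G]: project onto (C, G) → {(15, s), (16, m)}
Union: {(15, s), (16, m)} with {(11, b), (2, b), (4, y), (5, q), (5, u)} → {(11, b), (15, s), (16, m), (2, b), (4, y), (5, q), (5, u)}

{(11, b), (15, s), (16, m), (2, b), (4, y), (5, q), (5, u)}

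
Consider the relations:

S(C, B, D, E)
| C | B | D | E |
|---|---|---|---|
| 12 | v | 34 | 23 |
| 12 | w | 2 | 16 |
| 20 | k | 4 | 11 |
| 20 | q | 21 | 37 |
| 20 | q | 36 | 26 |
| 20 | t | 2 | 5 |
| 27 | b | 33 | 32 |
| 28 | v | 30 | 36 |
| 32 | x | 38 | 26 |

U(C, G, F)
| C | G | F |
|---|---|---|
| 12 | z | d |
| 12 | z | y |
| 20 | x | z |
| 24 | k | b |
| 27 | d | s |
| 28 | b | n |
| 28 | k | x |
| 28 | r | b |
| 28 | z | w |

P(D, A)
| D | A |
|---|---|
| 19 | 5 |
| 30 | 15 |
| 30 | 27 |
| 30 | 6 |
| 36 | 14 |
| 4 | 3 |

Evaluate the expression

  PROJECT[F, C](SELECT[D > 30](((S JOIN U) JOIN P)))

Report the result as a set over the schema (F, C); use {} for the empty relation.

{(z, 20)}

Joining S and U on C yields {(12, v, 34, 23, z, d), (12, v, 34, 23, z, y), (12, w, 2, 16, z, d), (12, w, 2, 16, z, y), (20, k, 4, 11, x, z), (20, q, 21, 37, x, z), (20, q, 36, 26, x, z), (20, t, 2, 5, x, z), (27, b, 33, 32, d, s), (28, v, 30, 36, b, n), (28, v, 30, 36, k, x), (28, v, 30, 36, r, b), (28, v, 30, 36, z, w)}.
Joining (S JOIN U) and P on D yields {(20, k, 4, 11, x, z, 3), (20, q, 36, 26, x, z, 14), (28, v, 30, 36, b, n, 15), (28, v, 30, 36, b, n, 27), (28, v, 30, 36, b, n, 6), (28, v, 30, 36, k, x, 15), (28, v, 30, 36, k, x, 27), (28, v, 30, 36, k, x, 6), (28, v, 30, 36, r, b, 15), (28, v, 30, 36, r, b, 27), (28, v, 30, 36, r, b, 6), (28, v, 30, 36, z, w, 15), (28, v, 30, 36, z, w, 27), (28, v, 30, 36, z, w, 6)}.
σ[D > 30]: keep tuples satisfying D > 30 → {(20, q, 36, 26, x, z, 14)}
π[F, C]: project onto (F, C) → {(z, 20)}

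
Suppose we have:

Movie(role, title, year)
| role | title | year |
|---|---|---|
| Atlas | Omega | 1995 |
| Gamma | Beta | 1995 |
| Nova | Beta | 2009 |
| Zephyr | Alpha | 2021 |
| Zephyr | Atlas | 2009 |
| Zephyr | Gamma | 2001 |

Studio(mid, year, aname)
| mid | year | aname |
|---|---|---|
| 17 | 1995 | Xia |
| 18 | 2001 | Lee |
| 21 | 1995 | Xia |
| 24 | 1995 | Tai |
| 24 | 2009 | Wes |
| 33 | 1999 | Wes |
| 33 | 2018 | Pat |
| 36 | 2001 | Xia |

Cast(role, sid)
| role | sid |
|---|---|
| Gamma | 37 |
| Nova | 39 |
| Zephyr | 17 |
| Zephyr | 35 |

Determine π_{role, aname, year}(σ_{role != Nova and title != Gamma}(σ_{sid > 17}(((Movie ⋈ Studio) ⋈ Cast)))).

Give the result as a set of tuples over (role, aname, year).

{(Gamma, Tai, 1995), (Gamma, Xia, 1995), (Zephyr, Wes, 2009)}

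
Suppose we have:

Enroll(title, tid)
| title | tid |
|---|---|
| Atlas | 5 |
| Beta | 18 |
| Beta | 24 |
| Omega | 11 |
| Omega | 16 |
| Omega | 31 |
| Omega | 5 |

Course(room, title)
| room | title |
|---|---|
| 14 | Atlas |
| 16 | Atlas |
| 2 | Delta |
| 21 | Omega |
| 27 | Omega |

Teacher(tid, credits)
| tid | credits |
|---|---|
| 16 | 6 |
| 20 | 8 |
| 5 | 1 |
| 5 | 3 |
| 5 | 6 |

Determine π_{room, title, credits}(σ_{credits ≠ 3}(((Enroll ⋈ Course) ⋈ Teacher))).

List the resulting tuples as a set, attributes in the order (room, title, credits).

{(14, Atlas, 1), (14, Atlas, 6), (16, Atlas, 1), (16, Atlas, 6), (21, Omega, 1), (21, Omega, 6), (27, Omega, 1), (27, Omega, 6)}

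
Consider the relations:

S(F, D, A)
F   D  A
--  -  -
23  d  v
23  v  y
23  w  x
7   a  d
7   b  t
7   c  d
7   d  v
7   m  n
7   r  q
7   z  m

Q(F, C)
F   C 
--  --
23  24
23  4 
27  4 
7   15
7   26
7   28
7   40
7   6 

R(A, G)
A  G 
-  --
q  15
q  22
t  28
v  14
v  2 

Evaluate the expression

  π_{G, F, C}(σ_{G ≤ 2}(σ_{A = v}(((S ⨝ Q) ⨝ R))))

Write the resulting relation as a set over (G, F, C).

{(2, 23, 24), (2, 23, 4), (2, 7, 15), (2, 7, 26), (2, 7, 28), (2, 7, 40), (2, 7, 6)}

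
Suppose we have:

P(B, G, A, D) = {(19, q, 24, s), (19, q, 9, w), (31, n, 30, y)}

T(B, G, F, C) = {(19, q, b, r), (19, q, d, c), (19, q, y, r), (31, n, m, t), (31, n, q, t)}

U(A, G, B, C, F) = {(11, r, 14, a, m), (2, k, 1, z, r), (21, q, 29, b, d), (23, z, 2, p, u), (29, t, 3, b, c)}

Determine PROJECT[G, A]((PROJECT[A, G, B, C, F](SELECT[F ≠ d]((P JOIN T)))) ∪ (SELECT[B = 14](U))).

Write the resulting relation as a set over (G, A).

Natural join on B, G: {(19, q, 24, s, b, r), (19, q, 24, s, d, c), (19, q, 24, s, y, r), (19, q, 9, w, b, r), (19, q, 9, w, d, c), (19, q, 9, w, y, r), (31, n, 30, y, m, t), (31, n, 30, y, q, t)}
σ[F ≠ d]: keep tuples satisfying F ≠ d → {(19, q, 24, s, b, r), (19, q, 24, s, y, r), (19, q, 9, w, b, r), (19, q, 9, w, y, r), (31, n, 30, y, m, t), (31, n, 30, y, q, t)}
π_{A, G, B, C, F} gives {(24, q, 19, r, b), (24, q, 19, r, y), (30, n, 31, t, m), (30, n, 31, t, q), (9, q, 19, r, b), (9, q, 19, r, y)}.
σ[B = 14]: keep tuples satisfying B = 14 → {(11, r, 14, a, m)}
Set union of the two operands is {(11, r, 14, a, m), (24, q, 19, r, b), (24, q, 19, r, y), (30, n, 31, t, m), (30, n, 31, t, q), (9, q, 19, r, b), (9, q, 19, r, y)}.
π_{G, A} gives {(n, 30), (q, 24), (q, 9), (r, 11)} (3 duplicate(s) eliminated).

{(n, 30), (q, 24), (q, 9), (r, 11)}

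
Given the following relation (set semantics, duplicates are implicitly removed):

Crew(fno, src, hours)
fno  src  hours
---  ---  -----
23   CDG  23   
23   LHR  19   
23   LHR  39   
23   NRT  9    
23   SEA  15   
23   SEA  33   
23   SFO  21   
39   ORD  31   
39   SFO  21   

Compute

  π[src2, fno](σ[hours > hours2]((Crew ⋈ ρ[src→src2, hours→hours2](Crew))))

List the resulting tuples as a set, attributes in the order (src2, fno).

ρ[src→src2, hours→hours2]: schema becomes (fno, src2, hours2); tuples unchanged.
Natural join on fno: {(23, CDG, 23, CDG, 23), (23, CDG, 23, LHR, 19), (23, CDG, 23, LHR, 39), (23, CDG, 23, NRT, 9), (23, CDG, 23, SEA, 15), (23, CDG, 23, SEA, 33), (23, CDG, 23, SFO, 21), (23, LHR, 19, CDG, 23), (23, LHR, 19, LHR, 19), (23, LHR, 19, LHR, 39), (23, LHR, 19, NRT, 9), (23, LHR, 19, SEA, 15), (23, LHR, 19, SEA, 33), (23, LHR, 19, SFO, 21), (23, LHR, 39, CDG, 23), (23, LHR, 39, LHR, 19), (23, LHR, 39, LHR, 39), (23, LHR, 39, NRT, 9), (23, LHR, 39, SEA, 15), (23, LHR, 39, SEA, 33), (23, LHR, 39, SFO, 21), (23, NRT, 9, CDG, 23), (23, NRT, 9, LHR, 19), (23, NRT, 9, LHR, 39), (23, NRT, 9, NRT, 9), (23, NRT, 9, SEA, 15), (23, NRT, 9, SEA, 33), (23, NRT, 9, SFO, 21), (23, SEA, 15, CDG, 23), (23, SEA, 15, LHR, 19), (23, SEA, 15, LHR, 39), (23, SEA, 15, NRT, 9), (23, SEA, 15, SEA, 15), (23, SEA, 15, SEA, 33), (23, SEA, 15, SFO, 21), (23, SEA, 33, CDG, 23), (23, SEA, 33, LHR, 19), (23, SEA, 33, LHR, 39), (23, SEA, 33, NRT, 9), (23, SEA, 33, SEA, 15), (23, SEA, 33, SEA, 33), (23, SEA, 33, SFO, 21), (23, SFO, 21, CDG, 23), (23, SFO, 21, LHR, 19), (23, SFO, 21, LHR, 39), (23, SFO, 21, NRT, 9), (23, SFO, 21, SEA, 15), (23, SFO, 21, SEA, 33), (23, SFO, 21, SFO, 21), (39, ORD, 31, ORD, 31), (39, ORD, 31, SFO, 21), (39, SFO, 21, ORD, 31), (39, SFO, 21, SFO, 21)}
Selection hours > hours2: {(23, CDG, 23, LHR, 19), (23, CDG, 23, NRT, 9), (23, CDG, 23, SEA, 15), (23, CDG, 23, SFO, 21), (23, LHR, 19, NRT, 9), (23, LHR, 19, SEA, 15), (23, LHR, 39, CDG, 23), (23, LHR, 39, LHR, 19), (23, LHR, 39, NRT, 9), (23, LHR, 39, SEA, 15), (23, LHR, 39, SEA, 33), (23, LHR, 39, SFO, 21), (23, SEA, 15, NRT, 9), (23, SEA, 33, CDG, 23), (23, SEA, 33, LHR, 19), (23, SEA, 33, NRT, 9), (23, SEA, 33, SEA, 15), (23, SEA, 33, SFO, 21), (23, SFO, 21, LHR, 19), (23, SFO, 21, NRT, 9), (23, SFO, 21, SEA, 15), (39, ORD, 31, SFO, 21)}
Projecting to src2, fno (16 duplicate(s) eliminated): {(CDG, 23), (LHR, 23), (NRT, 23), (SEA, 23), (SFO, 23), (SFO, 39)}

{(CDG, 23), (LHR, 23), (NRT, 23), (SEA, 23), (SFO, 23), (SFO, 39)}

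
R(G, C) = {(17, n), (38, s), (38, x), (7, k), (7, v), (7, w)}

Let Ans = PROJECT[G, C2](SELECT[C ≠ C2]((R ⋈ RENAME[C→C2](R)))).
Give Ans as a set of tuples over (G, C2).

ρ[C→C2]: schema becomes (G, C2); tuples unchanged.
R ⋈ RENAME[C→C2](R) (natural join on G): {(17, n, n), (38, s, s), (38, s, x), (38, x, s), (38, x, x), (7, k, k), (7, k, v), (7, k, w), (7, v, k), (7, v, v), (7, v, w), (7, w, k), (7, w, v), (7, w, w)}
Apply σ_{C ≠ C2}; surviving tuples: {(38, s, x), (38, x, s), (7, k, v), (7, k, w), (7, v, k), (7, v, w), (7, w, k), (7, w, v)}
π_{G, C2} gives {(38, s), (38, x), (7, k), (7, v), (7, w)} (3 duplicate(s) eliminated).

{(38, s), (38, x), (7, k), (7, v), (7, w)}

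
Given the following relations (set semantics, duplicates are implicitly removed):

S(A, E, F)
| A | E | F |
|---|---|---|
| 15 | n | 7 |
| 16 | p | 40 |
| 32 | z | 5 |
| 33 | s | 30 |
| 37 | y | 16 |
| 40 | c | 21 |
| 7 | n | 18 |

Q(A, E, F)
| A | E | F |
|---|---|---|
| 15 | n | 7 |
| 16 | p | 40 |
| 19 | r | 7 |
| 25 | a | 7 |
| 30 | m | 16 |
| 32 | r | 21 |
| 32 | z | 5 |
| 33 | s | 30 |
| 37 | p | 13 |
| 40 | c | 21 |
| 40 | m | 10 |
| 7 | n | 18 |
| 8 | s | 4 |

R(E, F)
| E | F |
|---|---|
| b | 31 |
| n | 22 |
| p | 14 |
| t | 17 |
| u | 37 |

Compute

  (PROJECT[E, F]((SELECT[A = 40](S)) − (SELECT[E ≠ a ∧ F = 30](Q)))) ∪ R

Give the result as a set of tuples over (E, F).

{(b, 31), (c, 21), (n, 22), (p, 14), (t, 17), (u, 37)}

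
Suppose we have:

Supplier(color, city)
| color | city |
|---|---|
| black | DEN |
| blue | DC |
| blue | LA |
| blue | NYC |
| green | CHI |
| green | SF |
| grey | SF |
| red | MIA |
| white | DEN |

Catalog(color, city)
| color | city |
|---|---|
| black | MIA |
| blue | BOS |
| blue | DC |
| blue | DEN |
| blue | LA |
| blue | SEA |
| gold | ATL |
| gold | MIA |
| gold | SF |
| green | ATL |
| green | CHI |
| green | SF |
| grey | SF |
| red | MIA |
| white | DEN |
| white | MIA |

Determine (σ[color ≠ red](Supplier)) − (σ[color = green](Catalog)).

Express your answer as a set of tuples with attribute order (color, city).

Selection color ≠ red: {(black, DEN), (blue, DC), (blue, LA), (blue, NYC), (green, CHI), (green, SF), (grey, SF), (white, DEN)}
Selection color = green: {(green, ATL), (green, CHI), (green, SF)}
Set difference of the two operands is {(black, DEN), (blue, DC), (blue, LA), (blue, NYC), (grey, SF), (white, DEN)}.

{(black, DEN), (blue, DC), (blue, LA), (blue, NYC), (grey, SF), (white, DEN)}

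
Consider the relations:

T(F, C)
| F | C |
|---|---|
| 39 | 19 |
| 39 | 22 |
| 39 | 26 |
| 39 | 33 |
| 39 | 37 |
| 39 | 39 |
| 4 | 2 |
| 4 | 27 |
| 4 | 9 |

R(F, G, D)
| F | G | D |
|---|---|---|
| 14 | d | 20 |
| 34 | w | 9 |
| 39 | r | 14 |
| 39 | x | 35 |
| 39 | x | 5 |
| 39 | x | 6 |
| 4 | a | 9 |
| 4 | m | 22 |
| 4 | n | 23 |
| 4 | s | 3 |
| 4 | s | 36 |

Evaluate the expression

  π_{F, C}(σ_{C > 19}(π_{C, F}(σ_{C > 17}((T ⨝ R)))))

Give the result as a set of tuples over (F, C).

T ⋈ R (natural join on F): {(39, 19, r, 14), (39, 19, x, 35), (39, 19, x, 5), (39, 19, x, 6), (39, 22, r, 14), (39, 22, x, 35), (39, 22, x, 5), (39, 22, x, 6), (39, 26, r, 14), (39, 26, x, 35), (39, 26, x, 5), (39, 26, x, 6), (39, 33, r, 14), (39, 33, x, 35), (39, 33, x, 5), (39, 33, x, 6), (39, 37, r, 14), (39, 37, x, 35), (39, 37, x, 5), (39, 37, x, 6), (39, 39, r, 14), (39, 39, x, 35), (39, 39, x, 5), (39, 39, x, 6), (4, 2, a, 9), (4, 2, m, 22), (4, 2, n, 23), (4, 2, s, 3), (4, 2, s, 36), (4, 27, a, 9), (4, 27, m, 22), (4, 27, n, 23), (4, 27, s, 3), (4, 27, s, 36), (4, 9, a, 9), (4, 9, m, 22), (4, 9, n, 23), (4, 9, s, 3), (4, 9, s, 36)}
Apply σ_{C > 17}; surviving tuples: {(39, 19, r, 14), (39, 19, x, 35), (39, 19, x, 5), (39, 19, x, 6), (39, 22, r, 14), (39, 22, x, 35), (39, 22, x, 5), (39, 22, x, 6), (39, 26, r, 14), (39, 26, x, 35), (39, 26, x, 5), (39, 26, x, 6), (39, 33, r, 14), (39, 33, x, 35), (39, 33, x, 5), (39, 33, x, 6), (39, 37, r, 14), (39, 37, x, 35), (39, 37, x, 5), (39, 37, x, 6), (39, 39, r, 14), (39, 39, x, 35), (39, 39, x, 5), (39, 39, x, 6), (4, 27, a, 9), (4, 27, m, 22), (4, 27, n, 23), (4, 27, s, 3), (4, 27, s, 36)}
π_{C, F} gives {(19, 39), (22, 39), (26, 39), (27, 4), (33, 39), (37, 39), (39, 39)} (22 duplicate(s) eliminated).
Apply σ_{C > 19}; surviving tuples: {(22, 39), (26, 39), (27, 4), (33, 39), (37, 39), (39, 39)}
π_{F, C} gives {(39, 22), (39, 26), (39, 33), (39, 37), (39, 39), (4, 27)}.

{(39, 22), (39, 26), (39, 33), (39, 37), (39, 39), (4, 27)}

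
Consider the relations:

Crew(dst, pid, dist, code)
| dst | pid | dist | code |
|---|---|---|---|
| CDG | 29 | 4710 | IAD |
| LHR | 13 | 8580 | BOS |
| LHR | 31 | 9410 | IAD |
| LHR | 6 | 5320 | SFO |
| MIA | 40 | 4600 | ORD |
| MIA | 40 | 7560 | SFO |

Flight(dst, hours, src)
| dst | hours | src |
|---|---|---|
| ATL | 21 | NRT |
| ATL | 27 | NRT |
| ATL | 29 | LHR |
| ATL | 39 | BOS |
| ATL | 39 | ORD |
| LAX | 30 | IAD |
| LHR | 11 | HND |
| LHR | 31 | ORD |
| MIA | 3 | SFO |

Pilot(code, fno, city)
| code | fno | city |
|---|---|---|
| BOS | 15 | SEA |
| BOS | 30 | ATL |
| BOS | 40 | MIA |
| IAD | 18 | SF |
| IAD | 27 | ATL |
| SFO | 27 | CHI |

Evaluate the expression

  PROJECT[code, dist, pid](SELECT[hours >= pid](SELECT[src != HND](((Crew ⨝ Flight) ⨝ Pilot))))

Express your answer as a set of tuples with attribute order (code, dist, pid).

Crew ⋈ Flight (natural join on dst): {(LHR, 13, 8580, BOS, 11, HND), (LHR, 13, 8580, BOS, 31, ORD), (LHR, 31, 9410, IAD, 11, HND), (LHR, 31, 9410, IAD, 31, ORD), (LHR, 6, 5320, SFO, 11, HND), (LHR, 6, 5320, SFO, 31, ORD), (MIA, 40, 4600, ORD, 3, SFO), (MIA, 40, 7560, SFO, 3, SFO)}
(Crew ⨝ Flight) ⋈ Pilot (natural join on code): {(LHR, 13, 8580, BOS, 11, HND, 15, SEA), (LHR, 13, 8580, BOS, 11, HND, 30, ATL), (LHR, 13, 8580, BOS, 11, HND, 40, MIA), (LHR, 13, 8580, BOS, 31, ORD, 15, SEA), (LHR, 13, 8580, BOS, 31, ORD, 30, ATL), (LHR, 13, 8580, BOS, 31, ORD, 40, MIA), (LHR, 31, 9410, IAD, 11, HND, 18, SF), (LHR, 31, 9410, IAD, 11, HND, 27, ATL), (LHR, 31, 9410, IAD, 31, ORD, 18, SF), (LHR, 31, 9410, IAD, 31, ORD, 27, ATL), (LHR, 6, 5320, SFO, 11, HND, 27, CHI), (LHR, 6, 5320, SFO, 31, ORD, 27, CHI), (MIA, 40, 7560, SFO, 3, SFO, 27, CHI)}
Selection src != HND: {(LHR, 13, 8580, BOS, 31, ORD, 15, SEA), (LHR, 13, 8580, BOS, 31, ORD, 30, ATL), (LHR, 13, 8580, BOS, 31, ORD, 40, MIA), (LHR, 31, 9410, IAD, 31, ORD, 18, SF), (LHR, 31, 9410, IAD, 31, ORD, 27, ATL), (LHR, 6, 5320, SFO, 31, ORD, 27, CHI), (MIA, 40, 7560, SFO, 3, SFO, 27, CHI)}
Selection hours >= pid: {(LHR, 13, 8580, BOS, 31, ORD, 15, SEA), (LHR, 13, 8580, BOS, 31, ORD, 30, ATL), (LHR, 13, 8580, BOS, 31, ORD, 40, MIA), (LHR, 31, 9410, IAD, 31, ORD, 18, SF), (LHR, 31, 9410, IAD, 31, ORD, 27, ATL), (LHR, 6, 5320, SFO, 31, ORD, 27, CHI)}
π_{code, dist, pid} gives {(BOS, 8580, 13), (IAD, 9410, 31), (SFO, 5320, 6)} (3 duplicate(s) eliminated).

{(BOS, 8580, 13), (IAD, 9410, 31), (SFO, 5320, 6)}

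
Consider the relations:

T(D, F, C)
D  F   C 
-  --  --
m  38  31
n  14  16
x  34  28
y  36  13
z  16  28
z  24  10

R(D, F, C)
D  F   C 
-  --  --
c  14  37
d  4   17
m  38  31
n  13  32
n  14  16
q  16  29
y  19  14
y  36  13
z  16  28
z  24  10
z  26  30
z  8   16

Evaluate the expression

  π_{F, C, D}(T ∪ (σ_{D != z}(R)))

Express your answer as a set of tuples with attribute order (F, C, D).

{(13, 32, n), (14, 16, n), (14, 37, c), (16, 28, z), (16, 29, q), (19, 14, y), (24, 10, z), (34, 28, x), (36, 13, y), (38, 31, m), (4, 17, d)}

Filtering on D != z leaves {(c, 14, 37), (d, 4, 17), (m, 38, 31), (n, 13, 32), (n, 14, 16), (q, 16, 29), (y, 19, 14), (y, 36, 13)}.
Taking the union: {(c, 14, 37), (d, 4, 17), (m, 38, 31), (n, 13, 32), (n, 14, 16), (q, 16, 29), (x, 34, 28), (y, 19, 14), (y, 36, 13), (z, 16, 28), (z, 24, 10)}
Projecting to F, C, D: {(13, 32, n), (14, 16, n), (14, 37, c), (16, 28, z), (16, 29, q), (19, 14, y), (24, 10, z), (34, 28, x), (36, 13, y), (38, 31, m), (4, 17, d)}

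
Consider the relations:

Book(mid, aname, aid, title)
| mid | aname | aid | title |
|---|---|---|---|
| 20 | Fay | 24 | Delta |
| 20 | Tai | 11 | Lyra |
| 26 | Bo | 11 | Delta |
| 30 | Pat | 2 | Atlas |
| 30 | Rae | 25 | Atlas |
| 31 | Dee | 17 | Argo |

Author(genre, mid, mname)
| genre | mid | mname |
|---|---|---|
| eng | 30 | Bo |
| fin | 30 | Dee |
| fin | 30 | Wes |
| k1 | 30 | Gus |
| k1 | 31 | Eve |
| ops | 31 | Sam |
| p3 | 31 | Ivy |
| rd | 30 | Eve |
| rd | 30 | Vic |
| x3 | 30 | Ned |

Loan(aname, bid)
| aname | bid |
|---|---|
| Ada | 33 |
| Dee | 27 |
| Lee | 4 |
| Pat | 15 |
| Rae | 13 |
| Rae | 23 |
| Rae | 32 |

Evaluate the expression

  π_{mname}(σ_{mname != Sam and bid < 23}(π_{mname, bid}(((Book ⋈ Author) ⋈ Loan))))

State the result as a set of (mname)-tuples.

Joining Book and Author on mid yields {(30, Pat, 2, Atlas, eng, Bo), (30, Pat, 2, Atlas, fin, Dee), (30, Pat, 2, Atlas, fin, Wes), (30, Pat, 2, Atlas, k1, Gus), (30, Pat, 2, Atlas, rd, Eve), (30, Pat, 2, Atlas, rd, Vic), (30, Pat, 2, Atlas, x3, Ned), (30, Rae, 25, Atlas, eng, Bo), (30, Rae, 25, Atlas, fin, Dee), (30, Rae, 25, Atlas, fin, Wes), (30, Rae, 25, Atlas, k1, Gus), (30, Rae, 25, Atlas, rd, Eve), (30, Rae, 25, Atlas, rd, Vic), (30, Rae, 25, Atlas, x3, Ned), (31, Dee, 17, Argo, k1, Eve), (31, Dee, 17, Argo, ops, Sam), (31, Dee, 17, Argo, p3, Ivy)}.
Joining (Book ⋈ Author) and Loan on aname yields {(30, Pat, 2, Atlas, eng, Bo, 15), (30, Pat, 2, Atlas, fin, Dee, 15), (30, Pat, 2, Atlas, fin, Wes, 15), (30, Pat, 2, Atlas, k1, Gus, 15), (30, Pat, 2, Atlas, rd, Eve, 15), (30, Pat, 2, Atlas, rd, Vic, 15), (30, Pat, 2, Atlas, x3, Ned, 15), (30, Rae, 25, Atlas, eng, Bo, 13), (30, Rae, 25, Atlas, eng, Bo, 23), (30, Rae, 25, Atlas, eng, Bo, 32), (30, Rae, 25, Atlas, fin, Dee, 13), (30, Rae, 25, Atlas, fin, Dee, 23), (30, Rae, 25, Atlas, fin, Dee, 32), (30, Rae, 25, Atlas, fin, Wes, 13), (30, Rae, 25, Atlas, fin, Wes, 23), (30, Rae, 25, Atlas, fin, Wes, 32), (30, Rae, 25, Atlas, k1, Gus, 13), (30, Rae, 25, Atlas, k1, Gus, 23), (30, Rae, 25, Atlas, k1, Gus, 32), (30, Rae, 25, Atlas, rd, Eve, 13), (30, Rae, 25, Atlas, rd, Eve, 23), (30, Rae, 25, Atlas, rd, Eve, 32), (30, Rae, 25, Atlas, rd, Vic, 13), (30, Rae, 25, Atlas, rd, Vic, 23), (30, Rae, 25, Atlas, rd, Vic, 32), (30, Rae, 25, Atlas, x3, Ned, 13), (30, Rae, 25, Atlas, x3, Ned, 23), (30, Rae, 25, Atlas, x3, Ned, 32), (31, Dee, 17, Argo, k1, Eve, 27), (31, Dee, 17, Argo, ops, Sam, 27), (31, Dee, 17, Argo, p3, Ivy, 27)}.
π_{mname, bid} gives {(Bo, 13), (Bo, 15), (Bo, 23), (Bo, 32), (Dee, 13), (Dee, 15), (Dee, 23), (Dee, 32), (Eve, 13), (Eve, 15), (Eve, 23), (Eve, 27), (Eve, 32), (Gus, 13), (Gus, 15), (Gus, 23), (Gus, 32), (Ivy, 27), (Ned, 13), (Ned, 15), (Ned, 23), (Ned, 32), (Sam, 27), (Vic, 13), (Vic, 15), (Vic, 23), (Vic, 32), (Wes, 13), (Wes, 15), (Wes, 23), (Wes, 32)}.
Filtering on mname != Sam and bid < 23 leaves {(Bo, 13), (Bo, 15), (Dee, 13), (Dee, 15), (Eve, 13), (Eve, 15), (Gus, 13), (Gus, 15), (Ned, 13), (Ned, 15), (Vic, 13), (Vic, 15), (Wes, 13), (Wes, 15)}.
π_{mname} gives {Bo, Dee, Eve, Gus, Ned, Vic, Wes} (7 duplicate(s) eliminated).

{Bo, Dee, Eve, Gus, Ned, Vic, Wes}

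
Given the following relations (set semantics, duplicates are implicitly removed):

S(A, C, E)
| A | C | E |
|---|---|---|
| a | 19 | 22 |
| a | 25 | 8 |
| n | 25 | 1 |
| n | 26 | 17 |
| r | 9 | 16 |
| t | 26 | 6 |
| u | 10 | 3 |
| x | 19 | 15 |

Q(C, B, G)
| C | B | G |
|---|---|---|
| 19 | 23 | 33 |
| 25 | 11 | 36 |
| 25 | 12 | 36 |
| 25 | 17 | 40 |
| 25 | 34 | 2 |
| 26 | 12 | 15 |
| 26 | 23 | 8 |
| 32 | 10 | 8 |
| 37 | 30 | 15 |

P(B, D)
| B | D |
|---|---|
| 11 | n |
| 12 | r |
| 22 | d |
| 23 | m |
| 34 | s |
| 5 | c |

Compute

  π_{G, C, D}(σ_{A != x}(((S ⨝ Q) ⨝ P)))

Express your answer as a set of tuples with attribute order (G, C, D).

{(15, 26, r), (2, 25, s), (33, 19, m), (36, 25, n), (36, 25, r), (8, 26, m)}

Joining S and Q on C yields {(a, 19, 22, 23, 33), (a, 25, 8, 11, 36), (a, 25, 8, 12, 36), (a, 25, 8, 17, 40), (a, 25, 8, 34, 2), (n, 25, 1, 11, 36), (n, 25, 1, 12, 36), (n, 25, 1, 17, 40), (n, 25, 1, 34, 2), (n, 26, 17, 12, 15), (n, 26, 17, 23, 8), (t, 26, 6, 12, 15), (t, 26, 6, 23, 8), (x, 19, 15, 23, 33)}.
Joining (S ⨝ Q) and P on B yields {(a, 19, 22, 23, 33, m), (a, 25, 8, 11, 36, n), (a, 25, 8, 12, 36, r), (a, 25, 8, 34, 2, s), (n, 25, 1, 11, 36, n), (n, 25, 1, 12, 36, r), (n, 25, 1, 34, 2, s), (n, 26, 17, 12, 15, r), (n, 26, 17, 23, 8, m), (t, 26, 6, 12, 15, r), (t, 26, 6, 23, 8, m), (x, 19, 15, 23, 33, m)}.
Selection A != x: {(a, 19, 22, 23, 33, m), (a, 25, 8, 11, 36, n), (a, 25, 8, 12, 36, r), (a, 25, 8, 34, 2, s), (n, 25, 1, 11, 36, n), (n, 25, 1, 12, 36, r), (n, 25, 1, 34, 2, s), (n, 26, 17, 12, 15, r), (n, 26, 17, 23, 8, m), (t, 26, 6, 12, 15, r), (t, 26, 6, 23, 8, m)}
π[G, C, D]: project onto (G, C, D) (5 duplicate(s) eliminated) → {(15, 26, r), (2, 25, s), (33, 19, m), (36, 25, n), (36, 25, r), (8, 26, m)}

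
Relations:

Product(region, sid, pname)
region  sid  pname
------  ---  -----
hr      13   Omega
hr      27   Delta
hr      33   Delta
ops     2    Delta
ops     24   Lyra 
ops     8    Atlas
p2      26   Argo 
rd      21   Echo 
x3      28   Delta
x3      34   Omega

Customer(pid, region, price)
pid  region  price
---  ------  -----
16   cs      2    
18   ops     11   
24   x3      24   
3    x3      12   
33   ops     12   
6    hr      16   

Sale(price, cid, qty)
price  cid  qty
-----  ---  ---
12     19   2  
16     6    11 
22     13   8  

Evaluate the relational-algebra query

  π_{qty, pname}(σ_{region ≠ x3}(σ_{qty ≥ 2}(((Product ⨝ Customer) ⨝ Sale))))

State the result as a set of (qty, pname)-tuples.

{(11, Delta), (11, Omega), (2, Atlas), (2, Delta), (2, Lyra)}

Natural join on region: {(hr, 13, Omega, 6, 16), (hr, 27, Delta, 6, 16), (hr, 33, Delta, 6, 16), (ops, 2, Delta, 18, 11), (ops, 2, Delta, 33, 12), (ops, 24, Lyra, 18, 11), (ops, 24, Lyra, 33, 12), (ops, 8, Atlas, 18, 11), (ops, 8, Atlas, 33, 12), (x3, 28, Delta, 24, 24), (x3, 28, Delta, 3, 12), (x3, 34, Omega, 24, 24), (x3, 34, Omega, 3, 12)}
Natural join on price: {(hr, 13, Omega, 6, 16, 6, 11), (hr, 27, Delta, 6, 16, 6, 11), (hr, 33, Delta, 6, 16, 6, 11), (ops, 2, Delta, 33, 12, 19, 2), (ops, 24, Lyra, 33, 12, 19, 2), (ops, 8, Atlas, 33, 12, 19, 2), (x3, 28, Delta, 3, 12, 19, 2), (x3, 34, Omega, 3, 12, 19, 2)}
Selection qty ≥ 2: {(hr, 13, Omega, 6, 16, 6, 11), (hr, 27, Delta, 6, 16, 6, 11), (hr, 33, Delta, 6, 16, 6, 11), (ops, 2, Delta, 33, 12, 19, 2), (ops, 24, Lyra, 33, 12, 19, 2), (ops, 8, Atlas, 33, 12, 19, 2), (x3, 28, Delta, 3, 12, 19, 2), (x3, 34, Omega, 3, 12, 19, 2)}
Selection region ≠ x3: {(hr, 13, Omega, 6, 16, 6, 11), (hr, 27, Delta, 6, 16, 6, 11), (hr, 33, Delta, 6, 16, 6, 11), (ops, 2, Delta, 33, 12, 19, 2), (ops, 24, Lyra, 33, 12, 19, 2), (ops, 8, Atlas, 33, 12, 19, 2)}
π_{qty, pname} gives {(11, Delta), (11, Omega), (2, Atlas), (2, Delta), (2, Lyra)} (1 duplicate(s) eliminated).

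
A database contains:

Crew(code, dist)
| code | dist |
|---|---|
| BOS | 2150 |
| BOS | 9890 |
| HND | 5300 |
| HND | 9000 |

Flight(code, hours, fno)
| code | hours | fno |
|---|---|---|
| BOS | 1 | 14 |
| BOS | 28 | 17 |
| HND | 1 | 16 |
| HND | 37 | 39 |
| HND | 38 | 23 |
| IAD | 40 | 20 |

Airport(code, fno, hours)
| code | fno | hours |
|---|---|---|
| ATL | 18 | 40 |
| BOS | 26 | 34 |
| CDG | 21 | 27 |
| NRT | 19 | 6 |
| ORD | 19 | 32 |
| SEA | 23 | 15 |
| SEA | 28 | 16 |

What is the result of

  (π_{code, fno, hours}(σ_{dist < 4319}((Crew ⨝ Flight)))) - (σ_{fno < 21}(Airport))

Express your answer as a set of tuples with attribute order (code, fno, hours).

Crew ⋈ Flight (natural join on code): {(BOS, 2150, 1, 14), (BOS, 2150, 28, 17), (BOS, 9890, 1, 14), (BOS, 9890, 28, 17), (HND, 5300, 1, 16), (HND, 5300, 37, 39), (HND, 5300, 38, 23), (HND, 9000, 1, 16), (HND, 9000, 37, 39), (HND, 9000, 38, 23)}
Apply σ_{dist < 4319}; surviving tuples: {(BOS, 2150, 1, 14), (BOS, 2150, 28, 17)}
Keep only column(s) code, fno, hours: {(BOS, 14, 1), (BOS, 17, 28)}
Apply σ_{fno < 21}; surviving tuples: {(ATL, 18, 40), (NRT, 19, 6), (ORD, 19, 32)}
Difference: {(BOS, 14, 1), (BOS, 17, 28)} with {(ATL, 18, 40), (NRT, 19, 6), (ORD, 19, 32)} → {(BOS, 14, 1), (BOS, 17, 28)}

{(BOS, 14, 1), (BOS, 17, 28)}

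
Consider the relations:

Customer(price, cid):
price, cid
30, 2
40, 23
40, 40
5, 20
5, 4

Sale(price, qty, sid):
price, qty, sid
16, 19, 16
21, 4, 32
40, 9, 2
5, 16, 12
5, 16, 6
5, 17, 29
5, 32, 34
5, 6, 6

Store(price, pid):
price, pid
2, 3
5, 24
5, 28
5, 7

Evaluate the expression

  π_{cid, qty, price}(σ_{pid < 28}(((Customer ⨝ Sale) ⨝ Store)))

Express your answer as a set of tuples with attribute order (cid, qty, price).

Natural join on price: {(40, 23, 9, 2), (40, 40, 9, 2), (5, 20, 16, 12), (5, 20, 16, 6), (5, 20, 17, 29), (5, 20, 32, 34), (5, 20, 6, 6), (5, 4, 16, 12), (5, 4, 16, 6), (5, 4, 17, 29), (5, 4, 32, 34), (5, 4, 6, 6)}
Natural join on price: {(5, 20, 16, 12, 24), (5, 20, 16, 12, 28), (5, 20, 16, 12, 7), (5, 20, 16, 6, 24), (5, 20, 16, 6, 28), (5, 20, 16, 6, 7), (5, 20, 17, 29, 24), (5, 20, 17, 29, 28), (5, 20, 17, 29, 7), (5, 20, 32, 34, 24), (5, 20, 32, 34, 28), (5, 20, 32, 34, 7), (5, 20, 6, 6, 24), (5, 20, 6, 6, 28), (5, 20, 6, 6, 7), (5, 4, 16, 12, 24), (5, 4, 16, 12, 28), (5, 4, 16, 12, 7), (5, 4, 16, 6, 24), (5, 4, 16, 6, 28), (5, 4, 16, 6, 7), (5, 4, 17, 29, 24), (5, 4, 17, 29, 28), (5, 4, 17, 29, 7), (5, 4, 32, 34, 24), (5, 4, 32, 34, 28), (5, 4, 32, 34, 7), (5, 4, 6, 6, 24), (5, 4, 6, 6, 28), (5, 4, 6, 6, 7)}
σ[pid < 28]: keep tuples satisfying pid < 28 → {(5, 20, 16, 12, 24), (5, 20, 16, 12, 7), (5, 20, 16, 6, 24), (5, 20, 16, 6, 7), (5, 20, 17, 29, 24), (5, 20, 17, 29, 7), (5, 20, 32, 34, 24), (5, 20, 32, 34, 7), (5, 20, 6, 6, 24), (5, 20, 6, 6, 7), (5, 4, 16, 12, 24), (5, 4, 16, 12, 7), (5, 4, 16, 6, 24), (5, 4, 16, 6, 7), (5, 4, 17, 29, 24), (5, 4, 17, 29, 7), (5, 4, 32, 34, 24), (5, 4, 32, 34, 7), (5, 4, 6, 6, 24), (5, 4, 6, 6, 7)}
Projecting to cid, qty, price (12 duplicate(s) eliminated): {(20, 16, 5), (20, 17, 5), (20, 32, 5), (20, 6, 5), (4, 16, 5), (4, 17, 5), (4, 32, 5), (4, 6, 5)}

{(20, 16, 5), (20, 17, 5), (20, 32, 5), (20, 6, 5), (4, 16, 5), (4, 17, 5), (4, 32, 5), (4, 6, 5)}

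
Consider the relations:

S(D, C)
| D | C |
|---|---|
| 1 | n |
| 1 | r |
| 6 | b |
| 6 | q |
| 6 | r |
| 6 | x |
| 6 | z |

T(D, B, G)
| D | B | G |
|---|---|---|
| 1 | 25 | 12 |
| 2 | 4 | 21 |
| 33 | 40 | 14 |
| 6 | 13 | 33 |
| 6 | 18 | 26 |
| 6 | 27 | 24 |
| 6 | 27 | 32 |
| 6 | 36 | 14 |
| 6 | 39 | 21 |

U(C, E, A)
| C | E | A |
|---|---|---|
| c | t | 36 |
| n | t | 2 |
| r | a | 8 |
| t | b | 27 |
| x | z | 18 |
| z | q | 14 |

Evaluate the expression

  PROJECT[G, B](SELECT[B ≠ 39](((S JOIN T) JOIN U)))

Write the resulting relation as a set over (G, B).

{(12, 25), (14, 36), (24, 27), (26, 18), (32, 27), (33, 13)}

S ⋈ T (natural join on D): {(1, n, 25, 12), (1, r, 25, 12), (6, b, 13, 33), (6, b, 18, 26), (6, b, 27, 24), (6, b, 27, 32), (6, b, 36, 14), (6, b, 39, 21), (6, q, 13, 33), (6, q, 18, 26), (6, q, 27, 24), (6, q, 27, 32), (6, q, 36, 14), (6, q, 39, 21), (6, r, 13, 33), (6, r, 18, 26), (6, r, 27, 24), (6, r, 27, 32), (6, r, 36, 14), (6, r, 39, 21), (6, x, 13, 33), (6, x, 18, 26), (6, x, 27, 24), (6, x, 27, 32), (6, x, 36, 14), (6, x, 39, 21), (6, z, 13, 33), (6, z, 18, 26), (6, z, 27, 24), (6, z, 27, 32), (6, z, 36, 14), (6, z, 39, 21)}
(S JOIN T) ⋈ U (natural join on C): {(1, n, 25, 12, t, 2), (1, r, 25, 12, a, 8), (6, r, 13, 33, a, 8), (6, r, 18, 26, a, 8), (6, r, 27, 24, a, 8), (6, r, 27, 32, a, 8), (6, r, 36, 14, a, 8), (6, r, 39, 21, a, 8), (6, x, 13, 33, z, 18), (6, x, 18, 26, z, 18), (6, x, 27, 24, z, 18), (6, x, 27, 32, z, 18), (6, x, 36, 14, z, 18), (6, x, 39, 21, z, 18), (6, z, 13, 33, q, 14), (6, z, 18, 26, q, 14), (6, z, 27, 24, q, 14), (6, z, 27, 32, q, 14), (6, z, 36, 14, q, 14), (6, z, 39, 21, q, 14)}
Selection B ≠ 39: {(1, n, 25, 12, t, 2), (1, r, 25, 12, a, 8), (6, r, 13, 33, a, 8), (6, r, 18, 26, a, 8), (6, r, 27, 24, a, 8), (6, r, 27, 32, a, 8), (6, r, 36, 14, a, 8), (6, x, 13, 33, z, 18), (6, x, 18, 26, z, 18), (6, x, 27, 24, z, 18), (6, x, 27, 32, z, 18), (6, x, 36, 14, z, 18), (6, z, 13, 33, q, 14), (6, z, 18, 26, q, 14), (6, z, 27, 24, q, 14), (6, z, 27, 32, q, 14), (6, z, 36, 14, q, 14)}
Projecting to G, B (11 duplicate(s) eliminated): {(12, 25), (14, 36), (24, 27), (26, 18), (32, 27), (33, 13)}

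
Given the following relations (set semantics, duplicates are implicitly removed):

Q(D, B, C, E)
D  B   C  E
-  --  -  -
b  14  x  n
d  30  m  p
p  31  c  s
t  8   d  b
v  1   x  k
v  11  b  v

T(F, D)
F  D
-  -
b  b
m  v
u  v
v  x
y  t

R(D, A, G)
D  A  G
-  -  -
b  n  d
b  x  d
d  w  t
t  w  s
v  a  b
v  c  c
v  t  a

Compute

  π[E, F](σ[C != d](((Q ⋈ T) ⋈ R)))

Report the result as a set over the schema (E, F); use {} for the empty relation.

Q ⋈ T (natural join on D): {(b, 14, x, n, b), (t, 8, d, b, y), (v, 1, x, k, m), (v, 1, x, k, u), (v, 11, b, v, m), (v, 11, b, v, u)}
(Q ⋈ T) ⋈ R (natural join on D): {(b, 14, x, n, b, n, d), (b, 14, x, n, b, x, d), (t, 8, d, b, y, w, s), (v, 1, x, k, m, a, b), (v, 1, x, k, m, c, c), (v, 1, x, k, m, t, a), (v, 1, x, k, u, a, b), (v, 1, x, k, u, c, c), (v, 1, x, k, u, t, a), (v, 11, b, v, m, a, b), (v, 11, b, v, m, c, c), (v, 11, b, v, m, t, a), (v, 11, b, v, u, a, b), (v, 11, b, v, u, c, c), (v, 11, b, v, u, t, a)}
Apply σ_{C != d}; surviving tuples: {(b, 14, x, n, b, n, d), (b, 14, x, n, b, x, d), (v, 1, x, k, m, a, b), (v, 1, x, k, m, c, c), (v, 1, x, k, m, t, a), (v, 1, x, k, u, a, b), (v, 1, x, k, u, c, c), (v, 1, x, k, u, t, a), (v, 11, b, v, m, a, b), (v, 11, b, v, m, c, c), (v, 11, b, v, m, t, a), (v, 11, b, v, u, a, b), (v, 11, b, v, u, c, c), (v, 11, b, v, u, t, a)}
Keep only column(s) E, F (9 duplicate(s) eliminated): {(k, m), (k, u), (n, b), (v, m), (v, u)}

{(k, m), (k, u), (n, b), (v, m), (v, u)}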